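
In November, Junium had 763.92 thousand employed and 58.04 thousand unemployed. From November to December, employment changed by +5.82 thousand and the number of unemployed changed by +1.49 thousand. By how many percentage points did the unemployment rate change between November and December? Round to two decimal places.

The unemployment rate changed by +0.12 percentage points.

November: labor force = 763.92 + 58.04 = 821.96; u = 58.04/821.96 = 7.06%.
December: labor force = 769.74 + 59.53 = 829.27; u = 59.53/829.27 = 7.18%.
Change = 7.18% − 7.06% = +0.12 pp.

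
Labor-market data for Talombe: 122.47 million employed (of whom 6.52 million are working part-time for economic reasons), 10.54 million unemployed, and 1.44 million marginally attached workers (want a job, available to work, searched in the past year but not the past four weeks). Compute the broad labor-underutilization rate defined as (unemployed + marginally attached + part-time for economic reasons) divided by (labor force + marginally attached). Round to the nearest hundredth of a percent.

Broad underutilization rate ≈ 13.76%.

Labor force = 122.47 + 10.54 = 133.01 million.
Numerator = 10.54 + 1.44 + 6.52 = 18.50 million.
Denominator = 133.01 + 1.44 = 134.45 million.
Broad rate = 18.50 / 134.45 = 13.76%.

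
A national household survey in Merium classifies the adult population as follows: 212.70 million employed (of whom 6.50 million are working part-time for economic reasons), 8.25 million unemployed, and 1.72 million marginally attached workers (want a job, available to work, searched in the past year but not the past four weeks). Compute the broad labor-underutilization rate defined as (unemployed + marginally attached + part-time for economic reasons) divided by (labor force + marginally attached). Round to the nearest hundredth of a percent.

Labor force = 212.70 + 8.25 = 220.95 million.
Numerator = 8.25 + 1.72 + 6.50 = 16.47 million.
Denominator = 220.95 + 1.72 = 222.67 million.
Broad rate = 16.47 / 222.67 = 7.40%.

Broad underutilization rate ≈ 7.40%.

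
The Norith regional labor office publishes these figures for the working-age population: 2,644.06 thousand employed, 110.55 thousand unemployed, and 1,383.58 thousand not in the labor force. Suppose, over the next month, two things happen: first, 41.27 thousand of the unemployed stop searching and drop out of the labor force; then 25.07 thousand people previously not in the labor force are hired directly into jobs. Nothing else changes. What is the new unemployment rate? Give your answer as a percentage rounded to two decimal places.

Initially, labor force = 2,644.06 + 110.55 = 2,754.61 thousand, so u = 110.55/2,754.61 = 4.01%.
After the first change, unemployed and labor force both fall by 41.27 → E = 2,644.06, U = 69.28, labor force = 2,713.34 thousand.
After the second change, employed and labor force both rise by 25.07; unemployed unchanged → E = 2,669.13, U = 69.28, labor force = 2,738.41 thousand.
New unemployment rate = 69.28 / 2,738.41 = 2.53%.

New unemployment rate ≈ 2.53%.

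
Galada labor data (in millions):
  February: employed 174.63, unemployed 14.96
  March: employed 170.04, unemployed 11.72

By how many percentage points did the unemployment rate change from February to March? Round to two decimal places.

February: labor force = 174.63 + 14.96 = 189.59; u = 14.96/189.59 = 7.89%.
March: labor force = 170.04 + 11.72 = 181.76; u = 11.72/181.76 = 6.45%.
Change = 6.45% − 7.89% = −1.44 pp.

The unemployment rate changed by −1.44 percentage points.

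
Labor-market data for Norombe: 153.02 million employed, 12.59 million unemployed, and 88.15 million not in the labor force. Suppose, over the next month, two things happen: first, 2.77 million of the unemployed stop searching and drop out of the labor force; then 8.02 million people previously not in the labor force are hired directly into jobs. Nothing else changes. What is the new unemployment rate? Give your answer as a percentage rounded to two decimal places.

New unemployment rate ≈ 5.75%.

Initially, labor force = 153.02 + 12.59 = 165.61 million, so u = 12.59/165.61 = 7.60%.
After the first change, unemployed and labor force both fall by 2.77 → E = 153.02, U = 9.82, labor force = 162.84 million.
After the second change, employed and labor force both rise by 8.02; unemployed unchanged → E = 161.04, U = 9.82, labor force = 170.86 million.
New unemployment rate = 9.82 / 170.86 = 5.75%.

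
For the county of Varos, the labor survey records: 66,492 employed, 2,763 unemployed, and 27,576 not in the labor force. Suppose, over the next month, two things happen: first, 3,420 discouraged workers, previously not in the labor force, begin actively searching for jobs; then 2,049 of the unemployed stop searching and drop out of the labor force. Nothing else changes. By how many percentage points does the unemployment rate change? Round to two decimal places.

Initially, labor force = 66,492 + 2,763 = 69,255, so u = 2,763/69,255 = 3.99%.
After the first change, unemployed and labor force both rise by 3,420 → E = 66,492, U = 6,183, labor force = 72,675.
After the second change, unemployed and labor force both fall by 2,049 → E = 66,492, U = 4,134, labor force = 70,626.
New unemployment rate = 4,134 / 70,626 = 5.85%.
Change = 5.85% − 3.99% = +1.86 percentage points.

The unemployment rate changes by +1.86 percentage points.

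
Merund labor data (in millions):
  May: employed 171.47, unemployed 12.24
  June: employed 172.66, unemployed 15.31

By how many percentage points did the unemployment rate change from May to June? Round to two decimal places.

May: labor force = 171.47 + 12.24 = 183.71; u = 12.24/183.71 = 6.66%.
June: labor force = 172.66 + 15.31 = 187.97; u = 15.31/187.97 = 8.14%.
Change = 8.14% − 6.66% = +1.48 pp.

The unemployment rate changed by +1.48 percentage points.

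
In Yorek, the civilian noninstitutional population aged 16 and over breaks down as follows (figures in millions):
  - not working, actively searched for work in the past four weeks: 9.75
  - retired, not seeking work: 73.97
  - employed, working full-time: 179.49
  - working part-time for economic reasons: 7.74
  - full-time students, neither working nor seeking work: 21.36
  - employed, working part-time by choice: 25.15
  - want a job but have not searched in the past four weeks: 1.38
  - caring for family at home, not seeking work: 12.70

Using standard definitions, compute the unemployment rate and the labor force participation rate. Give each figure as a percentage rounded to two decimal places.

Unemployment rate ≈ 4.39%; labor force participation rate ≈ 67.00%.

Employed = 179.49 + 7.74 + 25.15 = 212.38 million (anyone who worked, including part-time for economic reasons, counts as employed).
Unemployed = 9.75 million.
Labor force = 212.38 + 9.75 = 222.13 million.
Not in labor force = 73.97 + 21.36 + 1.38 + 12.70 = 109.41 million (those not working and not actively searching are outside the labor force — including those who want a job but have given up searching).
Civilian working-age population = 222.13 + 109.41 = 331.54 million.
Unemployment rate = 9.75 / 222.13 = 4.39%.
Labor force participation rate = 222.13 / 331.54 = 67.00%.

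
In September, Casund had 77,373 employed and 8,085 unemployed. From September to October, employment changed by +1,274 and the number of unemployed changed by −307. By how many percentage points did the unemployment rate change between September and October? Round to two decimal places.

September: labor force = 77,373 + 8,085 = 85,458; u = 8,085/85,458 = 9.46%.
October: labor force = 78,647 + 7,778 = 86,425; u = 7,778/86,425 = 9.00%.
Change = 9.00% − 9.46% = −0.46 pp.

The unemployment rate changed by −0.46 percentage points.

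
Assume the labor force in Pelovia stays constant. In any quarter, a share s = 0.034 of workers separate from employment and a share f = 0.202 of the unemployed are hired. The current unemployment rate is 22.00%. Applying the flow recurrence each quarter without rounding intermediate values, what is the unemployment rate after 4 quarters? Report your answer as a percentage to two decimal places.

Unemployment rate after four quarters ≈ 16.99%.

With a fixed labor force, u_{t+1} = u_t + s·(1−u_t) − f·u_t = u_t·(1−s−f) + s.
Here 1−s−f = 0.764 and s = 0.034.
u_1 = 0.220000 × 0.764 + 0.034 = 0.202080.
u_2 = 0.202080 × 0.764 + 0.034 = 0.188389.
u_3 = 0.188389 × 0.764 + 0.034 = 0.177929.
u_4 = 0.177929 × 0.764 + 0.034 = 0.169938.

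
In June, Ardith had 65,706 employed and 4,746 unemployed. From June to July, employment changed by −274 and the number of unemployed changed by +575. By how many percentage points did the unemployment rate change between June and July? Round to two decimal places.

The unemployment rate changed by +0.78 percentage points.

June: labor force = 65,706 + 4,746 = 70,452; u = 4,746/70,452 = 6.74%.
July: labor force = 65,432 + 5,321 = 70,753; u = 5,321/70,753 = 7.52%.
Change = 7.52% − 6.74% = +0.78 pp.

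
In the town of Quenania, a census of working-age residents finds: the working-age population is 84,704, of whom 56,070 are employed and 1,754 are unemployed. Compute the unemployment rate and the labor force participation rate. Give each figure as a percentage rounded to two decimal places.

Labor force = employed + unemployed = 56,070 + 1,754 = 57,824.
Unemployment rate = 1,754 / 57,824 = 3.03%.
Labor force participation rate = 57,824 / 84,704 = 68.27%.

Unemployment rate ≈ 3.03%; labor force participation rate ≈ 68.27%.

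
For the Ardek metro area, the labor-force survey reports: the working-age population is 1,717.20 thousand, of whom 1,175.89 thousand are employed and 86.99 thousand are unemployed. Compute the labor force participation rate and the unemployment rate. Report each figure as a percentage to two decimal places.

Labor force participation rate ≈ 73.54%; unemployment rate ≈ 6.89%.

Labor force = employed + unemployed = 1,175.89 + 86.99 = 1,262.88 thousand.
Unemployment rate = 86.99 / 1,262.88 = 6.89%.
Labor force participation rate = 1,262.88 / 1,717.20 = 73.54%.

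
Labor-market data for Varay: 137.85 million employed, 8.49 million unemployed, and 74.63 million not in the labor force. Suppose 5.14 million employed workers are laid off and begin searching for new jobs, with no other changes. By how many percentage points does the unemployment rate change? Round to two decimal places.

The unemployment rate changes by +3.51 percentage points.

Initially, labor force = 137.85 + 8.49 = 146.34 million, so u = 8.49/146.34 = 5.80%.
After the change, employed falls and unemployed rises by 5.14; labor force unchanged → E = 132.71, U = 13.63, labor force = 146.34 million.
New unemployment rate = 13.63 / 146.34 = 9.31%.
Change = 9.31% − 5.80% = +3.51 percentage points.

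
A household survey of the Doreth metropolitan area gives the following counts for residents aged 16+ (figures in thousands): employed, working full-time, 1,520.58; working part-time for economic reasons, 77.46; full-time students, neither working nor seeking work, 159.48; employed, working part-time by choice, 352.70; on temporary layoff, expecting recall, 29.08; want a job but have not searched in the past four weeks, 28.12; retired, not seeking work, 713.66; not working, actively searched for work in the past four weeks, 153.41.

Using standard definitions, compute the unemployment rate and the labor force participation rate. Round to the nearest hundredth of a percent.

Unemployment rate ≈ 8.55%; labor force participation rate ≈ 70.30%.

Employed = 1,520.58 + 77.46 + 352.70 = 1,950.74 thousand (anyone who worked, including part-time for economic reasons, counts as employed).
Unemployed = 29.08 + 153.41 = 182.49 thousand (jobless and actively searching, or on temporary layoff).
Labor force = 1,950.74 + 182.49 = 2,133.23 thousand.
Not in labor force = 159.48 + 28.12 + 713.66 = 901.26 thousand (those not working and not actively searching are outside the labor force — including those who want a job but have given up searching).
Civilian working-age population = 2,133.23 + 901.26 = 3,034.49 thousand.
Unemployment rate = 182.49 / 2,133.23 = 8.55%.
Labor force participation rate = 2,133.23 / 3,034.49 = 70.30%.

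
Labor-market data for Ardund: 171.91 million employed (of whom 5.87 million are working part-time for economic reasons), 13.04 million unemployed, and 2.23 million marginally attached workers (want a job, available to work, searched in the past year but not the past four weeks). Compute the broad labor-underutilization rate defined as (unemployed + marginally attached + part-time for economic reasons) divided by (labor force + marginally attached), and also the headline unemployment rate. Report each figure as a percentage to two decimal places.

Labor force = 171.91 + 13.04 = 184.95 million.
Numerator = 13.04 + 2.23 + 5.87 = 21.14 million.
Denominator = 184.95 + 2.23 = 187.18 million.
Broad rate = 21.14 / 187.18 = 11.29%.
Headline unemployment rate = 13.04 / 184.95 = 7.05%.

Broad underutilization rate ≈ 11.29%; headline unemployment rate ≈ 7.05%.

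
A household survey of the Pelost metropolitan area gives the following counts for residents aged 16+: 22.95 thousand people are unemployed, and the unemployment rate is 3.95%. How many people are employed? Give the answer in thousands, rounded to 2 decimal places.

About 558.06 thousand are employed.

Labor force = U / u = 22.95 / 0.0395 ≈ 581.01 thousand.
Employed = labor force − unemployed = 581.01 − 22.95 = 558.06 thousand.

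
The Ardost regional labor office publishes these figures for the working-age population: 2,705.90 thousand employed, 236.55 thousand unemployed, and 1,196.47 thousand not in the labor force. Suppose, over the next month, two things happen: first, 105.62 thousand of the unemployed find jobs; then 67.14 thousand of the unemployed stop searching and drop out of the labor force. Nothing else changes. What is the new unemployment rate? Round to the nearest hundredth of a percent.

Initially, labor force = 2,705.90 + 236.55 = 2,942.45 thousand, so u = 236.55/2,942.45 = 8.04%.
After the first change, unemployed falls and employed rises by 105.62; labor force unchanged → E = 2,811.52, U = 130.93, labor force = 2,942.45 thousand.
After the second change, unemployed and labor force both fall by 67.14 → E = 2,811.52, U = 63.79, labor force = 2,875.31 thousand.
New unemployment rate = 63.79 / 2,875.31 = 2.22%.

New unemployment rate ≈ 2.22%.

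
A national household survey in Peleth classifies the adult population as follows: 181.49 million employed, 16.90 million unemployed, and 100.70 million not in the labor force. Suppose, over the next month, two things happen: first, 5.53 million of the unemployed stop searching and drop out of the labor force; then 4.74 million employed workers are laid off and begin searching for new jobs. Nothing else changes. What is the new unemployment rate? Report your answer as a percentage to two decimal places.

Initially, labor force = 181.49 + 16.90 = 198.39 million, so u = 16.90/198.39 = 8.52%.
After the first change, unemployed and labor force both fall by 5.53 → E = 181.49, U = 11.37, labor force = 192.86 million.
After the second change, employed falls and unemployed rises by 4.74; labor force unchanged → E = 176.75, U = 16.11, labor force = 192.86 million.
New unemployment rate = 16.11 / 192.86 = 8.35%.

New unemployment rate ≈ 8.35%.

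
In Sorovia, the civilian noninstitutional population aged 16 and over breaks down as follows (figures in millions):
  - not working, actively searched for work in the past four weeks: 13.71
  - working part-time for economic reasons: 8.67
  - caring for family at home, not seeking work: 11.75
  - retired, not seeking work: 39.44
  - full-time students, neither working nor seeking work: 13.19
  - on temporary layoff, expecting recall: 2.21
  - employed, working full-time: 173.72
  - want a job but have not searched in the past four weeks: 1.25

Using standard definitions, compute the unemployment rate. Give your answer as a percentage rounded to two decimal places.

Unemployment rate ≈ 8.03%.

Employed = 8.67 + 173.72 = 182.39 million (anyone who worked, including part-time for economic reasons, counts as employed).
Unemployed = 13.71 + 2.21 = 15.92 million (jobless and actively searching, or on temporary layoff).
Labor force = 182.39 + 15.92 = 198.31 million.
Unemployment rate = 15.92 / 198.31 = 8.03%.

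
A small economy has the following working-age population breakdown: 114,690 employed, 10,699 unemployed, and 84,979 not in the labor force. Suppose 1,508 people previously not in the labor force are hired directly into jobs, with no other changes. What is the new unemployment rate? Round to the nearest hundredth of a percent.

Initially, labor force = 114,690 + 10,699 = 125,389, so u = 10,699/125,389 = 8.53%.
After the change, employed and labor force both rise by 1,508; unemployed unchanged → E = 116,198, U = 10,699, labor force = 126,897.
New unemployment rate = 10,699 / 126,897 = 8.43%.

New unemployment rate ≈ 8.43%.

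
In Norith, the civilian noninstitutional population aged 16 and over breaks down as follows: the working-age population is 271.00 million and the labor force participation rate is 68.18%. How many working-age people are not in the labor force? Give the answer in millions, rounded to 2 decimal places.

Share not in the labor force = 1 − 0.6818 = 0.3182.
Not in labor force = 0.3182 × 271.00 ≈ 86.23 million.

About 86.23 million are not in the labor force.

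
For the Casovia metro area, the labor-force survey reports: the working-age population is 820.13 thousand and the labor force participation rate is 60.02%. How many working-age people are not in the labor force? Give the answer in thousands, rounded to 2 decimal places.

Share not in the labor force = 1 − 0.6002 = 0.3998.
Not in labor force = 0.3998 × 820.13 ≈ 327.89 thousand.

About 327.89 thousand are not in the labor force.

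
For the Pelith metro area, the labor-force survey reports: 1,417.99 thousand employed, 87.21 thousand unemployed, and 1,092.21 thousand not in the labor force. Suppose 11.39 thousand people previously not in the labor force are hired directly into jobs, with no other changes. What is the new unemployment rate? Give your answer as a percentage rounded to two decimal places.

New unemployment rate ≈ 5.75%.

Initially, labor force = 1,417.99 + 87.21 = 1,505.20 thousand, so u = 87.21/1,505.20 = 5.79%.
After the change, employed and labor force both rise by 11.39; unemployed unchanged → E = 1,429.38, U = 87.21, labor force = 1,516.59 thousand.
New unemployment rate = 87.21 / 1,516.59 = 5.75%.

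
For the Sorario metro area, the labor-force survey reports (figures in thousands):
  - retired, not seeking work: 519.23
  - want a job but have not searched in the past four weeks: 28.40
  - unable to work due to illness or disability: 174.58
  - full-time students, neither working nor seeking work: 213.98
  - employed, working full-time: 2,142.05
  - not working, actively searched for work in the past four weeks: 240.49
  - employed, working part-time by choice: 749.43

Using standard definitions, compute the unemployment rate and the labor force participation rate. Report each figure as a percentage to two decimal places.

Unemployment rate ≈ 7.68%; labor force participation rate ≈ 76.99%.

Employed = 2,142.05 + 749.43 = 2,891.48 thousand.
Unemployed = 240.49 thousand.
Labor force = 2,891.48 + 240.49 = 3,131.97 thousand.
Not in labor force = 519.23 + 28.40 + 174.58 + 213.98 = 936.19 thousand (those not working and not actively searching are outside the labor force — including those who want a job but have given up searching).
Civilian working-age population = 3,131.97 + 936.19 = 4,068.16 thousand.
Unemployment rate = 240.49 / 3,131.97 = 7.68%.
Labor force participation rate = 3,131.97 / 4,068.16 = 76.99%.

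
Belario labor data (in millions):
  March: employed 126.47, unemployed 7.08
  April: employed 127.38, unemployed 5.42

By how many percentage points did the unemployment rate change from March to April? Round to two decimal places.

March: labor force = 126.47 + 7.08 = 133.55; u = 7.08/133.55 = 5.30%.
April: labor force = 127.38 + 5.42 = 132.80; u = 5.42/132.80 = 4.08%.
Change = 4.08% − 5.30% = −1.22 pp.

The unemployment rate changed by −1.22 percentage points.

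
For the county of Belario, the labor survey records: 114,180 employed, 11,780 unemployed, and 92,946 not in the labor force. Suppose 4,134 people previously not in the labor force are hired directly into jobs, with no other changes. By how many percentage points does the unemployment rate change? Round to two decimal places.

The unemployment rate changes by −0.30 percentage points.

Initially, labor force = 114,180 + 11,780 = 125,960, so u = 11,780/125,960 = 9.35%.
After the change, employed and labor force both rise by 4,134; unemployed unchanged → E = 118,314, U = 11,780, labor force = 130,094.
New unemployment rate = 11,780 / 130,094 = 9.05%.
Change = 9.05% − 9.35% = −0.30 percentage points.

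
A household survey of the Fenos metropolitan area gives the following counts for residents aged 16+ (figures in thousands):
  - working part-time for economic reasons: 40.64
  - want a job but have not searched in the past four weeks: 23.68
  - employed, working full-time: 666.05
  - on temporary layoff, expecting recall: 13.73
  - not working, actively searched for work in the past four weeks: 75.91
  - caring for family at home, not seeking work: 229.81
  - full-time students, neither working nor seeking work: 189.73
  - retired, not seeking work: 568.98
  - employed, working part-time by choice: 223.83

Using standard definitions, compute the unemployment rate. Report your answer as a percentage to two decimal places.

Unemployment rate ≈ 8.79%.

Employed = 40.64 + 666.05 + 223.83 = 930.52 thousand (anyone who worked, including part-time for economic reasons, counts as employed).
Unemployed = 13.73 + 75.91 = 89.64 thousand (jobless and actively searching, or on temporary layoff).
Labor force = 930.52 + 89.64 = 1,020.16 thousand.
Unemployment rate = 89.64 / 1,020.16 = 8.79%.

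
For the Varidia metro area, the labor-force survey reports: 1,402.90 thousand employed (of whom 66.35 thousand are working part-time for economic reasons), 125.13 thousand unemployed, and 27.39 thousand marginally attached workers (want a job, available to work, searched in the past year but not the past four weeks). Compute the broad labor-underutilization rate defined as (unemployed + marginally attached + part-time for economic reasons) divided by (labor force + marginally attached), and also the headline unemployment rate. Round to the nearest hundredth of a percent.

Broad underutilization rate ≈ 14.07%; headline unemployment rate ≈ 8.19%.

Labor force = 1,402.90 + 125.13 = 1,528.03 thousand.
Numerator = 125.13 + 27.39 + 66.35 = 218.87 thousand.
Denominator = 1,528.03 + 27.39 = 1,555.42 thousand.
Broad rate = 218.87 / 1,555.42 = 14.07%.
Headline unemployment rate = 125.13 / 1,528.03 = 8.19%.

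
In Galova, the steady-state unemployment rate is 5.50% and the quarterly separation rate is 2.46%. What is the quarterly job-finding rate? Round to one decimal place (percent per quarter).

From u* = s/(s+f): f = s·(1−u)/u.
f = 2.46 × (1 − 0.0550) / 0.0550 = 2.3247 / 0.0550 ≈ 42.3% per quarter.

Job-finding rate ≈ 42.3% per quarter.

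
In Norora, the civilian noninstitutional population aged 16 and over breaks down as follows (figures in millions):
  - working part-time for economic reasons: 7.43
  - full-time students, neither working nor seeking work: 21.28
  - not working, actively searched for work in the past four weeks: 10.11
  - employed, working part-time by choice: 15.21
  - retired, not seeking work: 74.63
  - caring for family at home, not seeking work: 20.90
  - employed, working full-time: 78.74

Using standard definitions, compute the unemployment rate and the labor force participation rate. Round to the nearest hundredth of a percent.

Employed = 7.43 + 15.21 + 78.74 = 101.38 million (anyone who worked, including part-time for economic reasons, counts as employed).
Unemployed = 10.11 million.
Labor force = 101.38 + 10.11 = 111.49 million.
Not in labor force = 21.28 + 74.63 + 20.90 = 116.81 million (those not working and not actively searching are outside the labor force).
Civilian working-age population = 111.49 + 116.81 = 228.30 million.
Unemployment rate = 10.11 / 111.49 = 9.07%.
Labor force participation rate = 111.49 / 228.30 = 48.83%.

Unemployment rate ≈ 9.07%; labor force participation rate ≈ 48.83%.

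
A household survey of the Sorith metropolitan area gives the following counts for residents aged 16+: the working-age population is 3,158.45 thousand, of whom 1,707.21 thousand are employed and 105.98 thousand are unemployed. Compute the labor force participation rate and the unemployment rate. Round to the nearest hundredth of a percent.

Labor force participation rate ≈ 57.41%; unemployment rate ≈ 5.84%.

Labor force = employed + unemployed = 1,707.21 + 105.98 = 1,813.19 thousand.
Unemployment rate = 105.98 / 1,813.19 = 5.84%.
Labor force participation rate = 1,813.19 / 3,158.45 = 57.41%.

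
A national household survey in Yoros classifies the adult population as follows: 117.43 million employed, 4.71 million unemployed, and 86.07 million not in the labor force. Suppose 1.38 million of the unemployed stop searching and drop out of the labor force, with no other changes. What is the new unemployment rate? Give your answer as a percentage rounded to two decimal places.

New unemployment rate ≈ 2.76%.

Initially, labor force = 117.43 + 4.71 = 122.14 million, so u = 4.71/122.14 = 3.86%.
After the change, unemployed and labor force both fall by 1.38 → E = 117.43, U = 3.33, labor force = 120.76 million.
New unemployment rate = 3.33 / 120.76 = 2.76%.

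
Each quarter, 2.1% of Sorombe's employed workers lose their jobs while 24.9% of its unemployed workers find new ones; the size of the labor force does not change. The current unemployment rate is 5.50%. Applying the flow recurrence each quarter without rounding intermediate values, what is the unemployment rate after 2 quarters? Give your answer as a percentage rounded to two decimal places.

With a fixed labor force, u_{t+1} = u_t + s·(1−u_t) − f·u_t = u_t·(1−s−f) + s.
Here 1−s−f = 0.730 and s = 0.021.
u_1 = 0.055000 × 0.730 + 0.021 = 0.061150.
u_2 = 0.061150 × 0.730 + 0.021 = 0.065640.

Unemployment rate after two quarters ≈ 6.56%.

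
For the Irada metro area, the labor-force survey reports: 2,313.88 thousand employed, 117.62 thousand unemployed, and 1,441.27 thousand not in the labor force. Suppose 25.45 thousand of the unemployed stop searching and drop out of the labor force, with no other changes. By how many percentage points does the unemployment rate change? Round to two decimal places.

The unemployment rate changes by −1.01 percentage points.

Initially, labor force = 2,313.88 + 117.62 = 2,431.50 thousand, so u = 117.62/2,431.50 = 4.84%.
After the change, unemployed and labor force both fall by 25.45 → E = 2,313.88, U = 92.17, labor force = 2,406.05 thousand.
New unemployment rate = 92.17 / 2,406.05 = 3.83%.
Change = 3.83% − 4.84% = −1.01 percentage points.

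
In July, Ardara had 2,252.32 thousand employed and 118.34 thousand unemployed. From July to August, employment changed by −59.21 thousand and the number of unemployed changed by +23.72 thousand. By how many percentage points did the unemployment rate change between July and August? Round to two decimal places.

The unemployment rate changed by +1.09 percentage points.

July: labor force = 2,252.32 + 118.34 = 2,370.66; u = 118.34/2,370.66 = 4.99%.
August: labor force = 2,193.11 + 142.06 = 2,335.17; u = 142.06/2,335.17 = 6.08%.
Change = 6.08% − 4.99% = +1.09 pp.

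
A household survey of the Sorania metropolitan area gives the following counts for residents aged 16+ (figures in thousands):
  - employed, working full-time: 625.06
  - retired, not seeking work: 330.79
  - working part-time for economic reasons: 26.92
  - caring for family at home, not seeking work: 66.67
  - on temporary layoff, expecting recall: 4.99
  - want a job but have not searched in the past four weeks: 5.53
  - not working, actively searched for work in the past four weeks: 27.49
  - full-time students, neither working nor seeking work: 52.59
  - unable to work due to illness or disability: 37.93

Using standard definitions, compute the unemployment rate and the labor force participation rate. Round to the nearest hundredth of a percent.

Unemployment rate ≈ 4.75%; labor force participation rate ≈ 58.11%.

Employed = 625.06 + 26.92 = 651.98 thousand (anyone who worked, including part-time for economic reasons, counts as employed).
Unemployed = 4.99 + 27.49 = 32.48 thousand (jobless and actively searching, or on temporary layoff).
Labor force = 651.98 + 32.48 = 684.46 thousand.
Not in labor force = 330.79 + 66.67 + 5.53 + 52.59 + 37.93 = 493.51 thousand (those not working and not actively searching are outside the labor force — including those who want a job but have given up searching).
Civilian working-age population = 684.46 + 493.51 = 1,177.97 thousand.
Unemployment rate = 32.48 / 684.46 = 4.75%.
Labor force participation rate = 684.46 / 1,177.97 = 58.11%.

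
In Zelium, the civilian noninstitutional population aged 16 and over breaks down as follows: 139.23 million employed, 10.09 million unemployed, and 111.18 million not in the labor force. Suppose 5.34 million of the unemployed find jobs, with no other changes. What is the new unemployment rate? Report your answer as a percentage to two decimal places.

Initially, labor force = 139.23 + 10.09 = 149.32 million, so u = 10.09/149.32 = 6.76%.
After the change, unemployed falls and employed rises by 5.34; labor force unchanged → E = 144.57, U = 4.75, labor force = 149.32 million.
New unemployment rate = 4.75 / 149.32 = 3.18%.

New unemployment rate ≈ 3.18%.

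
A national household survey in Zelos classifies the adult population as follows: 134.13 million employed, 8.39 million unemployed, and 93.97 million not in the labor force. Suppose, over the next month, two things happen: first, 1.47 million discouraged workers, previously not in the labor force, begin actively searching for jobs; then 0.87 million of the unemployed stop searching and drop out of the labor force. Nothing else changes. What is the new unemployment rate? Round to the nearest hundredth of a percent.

Initially, labor force = 134.13 + 8.39 = 142.52 million, so u = 8.39/142.52 = 5.89%.
After the first change, unemployed and labor force both rise by 1.47 → E = 134.13, U = 9.86, labor force = 143.99 million.
After the second change, unemployed and labor force both fall by 0.87 → E = 134.13, U = 8.99, labor force = 143.12 million.
New unemployment rate = 8.99 / 143.12 = 6.28%.

New unemployment rate ≈ 6.28%.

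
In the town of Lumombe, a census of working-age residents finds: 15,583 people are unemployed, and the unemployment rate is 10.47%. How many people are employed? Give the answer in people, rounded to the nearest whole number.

About 133,252 are employed.

Labor force = U / u = 15,583 / 0.1047 ≈ 148,835.
Employed = labor force − unemployed = 148,835 − 15,583 = 133,252.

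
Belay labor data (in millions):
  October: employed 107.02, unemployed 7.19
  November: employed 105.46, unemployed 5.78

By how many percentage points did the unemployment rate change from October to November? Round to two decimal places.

The unemployment rate changed by −1.10 percentage points.

October: labor force = 107.02 + 7.19 = 114.21; u = 7.19/114.21 = 6.30%.
November: labor force = 105.46 + 5.78 = 111.24; u = 5.78/111.24 = 5.20%.
Change = 5.20% − 6.30% = −1.10 pp.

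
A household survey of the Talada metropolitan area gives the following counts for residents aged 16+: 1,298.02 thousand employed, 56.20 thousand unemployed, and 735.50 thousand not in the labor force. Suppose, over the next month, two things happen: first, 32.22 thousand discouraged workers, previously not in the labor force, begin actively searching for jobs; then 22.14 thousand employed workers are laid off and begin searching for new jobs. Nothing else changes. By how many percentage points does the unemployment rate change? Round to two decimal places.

Initially, labor force = 1,298.02 + 56.20 = 1,354.22 thousand, so u = 56.20/1,354.22 = 4.15%.
After the first change, unemployed and labor force both rise by 32.22 → E = 1,298.02, U = 88.42, labor force = 1,386.44 thousand.
After the second change, employed falls and unemployed rises by 22.14; labor force unchanged → E = 1,275.88, U = 110.56, labor force = 1,386.44 thousand.
New unemployment rate = 110.56 / 1,386.44 = 7.97%.
Change = 7.97% − 4.15% = +3.82 percentage points.

The unemployment rate changes by +3.82 percentage points.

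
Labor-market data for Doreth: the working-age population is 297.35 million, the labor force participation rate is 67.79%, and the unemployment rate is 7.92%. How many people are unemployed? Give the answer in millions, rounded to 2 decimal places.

About 15.96 million are unemployed.

Labor force = 0.6779 × 297.35 = 201.57 million.
Unemployed = 0.0792 × 201.57 ≈ 15.96 million.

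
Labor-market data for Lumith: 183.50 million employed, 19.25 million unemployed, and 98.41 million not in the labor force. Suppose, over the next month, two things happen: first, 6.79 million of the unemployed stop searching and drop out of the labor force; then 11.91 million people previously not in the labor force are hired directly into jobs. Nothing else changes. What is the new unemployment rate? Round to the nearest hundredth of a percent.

New unemployment rate ≈ 5.99%.

Initially, labor force = 183.50 + 19.25 = 202.75 million, so u = 19.25/202.75 = 9.49%.
After the first change, unemployed and labor force both fall by 6.79 → E = 183.50, U = 12.46, labor force = 195.96 million.
After the second change, employed and labor force both rise by 11.91; unemployed unchanged → E = 195.41, U = 12.46, labor force = 207.87 million.
New unemployment rate = 12.46 / 207.87 = 5.99%.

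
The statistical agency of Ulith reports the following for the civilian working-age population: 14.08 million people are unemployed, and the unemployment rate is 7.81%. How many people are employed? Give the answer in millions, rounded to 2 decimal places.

About 166.20 million are employed.

Labor force = U / u = 14.08 / 0.0781 ≈ 180.28 million.
Employed = labor force − unemployed = 180.28 − 14.08 = 166.20 million.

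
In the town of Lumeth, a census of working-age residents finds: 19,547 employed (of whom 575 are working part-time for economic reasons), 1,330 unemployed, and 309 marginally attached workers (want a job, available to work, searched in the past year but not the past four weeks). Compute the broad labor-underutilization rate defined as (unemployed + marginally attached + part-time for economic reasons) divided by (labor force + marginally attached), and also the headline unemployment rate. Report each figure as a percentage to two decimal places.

Labor force = 19,547 + 1,330 = 20,877.
Numerator = 1,330 + 309 + 575 = 2,214.
Denominator = 20,877 + 309 = 21,186.
Broad rate = 2,214 / 21,186 = 10.45%.
Headline unemployment rate = 1,330 / 20,877 = 6.37%.

Broad underutilization rate ≈ 10.45%; headline unemployment rate ≈ 6.37%.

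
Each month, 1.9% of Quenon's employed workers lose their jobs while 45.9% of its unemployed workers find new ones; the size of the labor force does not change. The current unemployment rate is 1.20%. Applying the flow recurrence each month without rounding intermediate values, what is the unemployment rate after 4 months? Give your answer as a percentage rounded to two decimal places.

Unemployment rate after four months ≈ 3.77%.

With a fixed labor force, u_{t+1} = u_t + s·(1−u_t) − f·u_t = u_t·(1−s−f) + s.
Here 1−s−f = 0.522 and s = 0.019.
u_1 = 0.012000 × 0.522 + 0.019 = 0.025264.
u_2 = 0.025264 × 0.522 + 0.019 = 0.032188.
u_3 = 0.032188 × 0.522 + 0.019 = 0.035802.
u_4 = 0.035802 × 0.522 + 0.019 = 0.037689.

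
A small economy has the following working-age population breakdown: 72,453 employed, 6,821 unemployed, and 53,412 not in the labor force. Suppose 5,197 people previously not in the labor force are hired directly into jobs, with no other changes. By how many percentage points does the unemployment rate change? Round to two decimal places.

The unemployment rate changes by −0.53 percentage points.

Initially, labor force = 72,453 + 6,821 = 79,274, so u = 6,821/79,274 = 8.60%.
After the change, employed and labor force both rise by 5,197; unemployed unchanged → E = 77,650, U = 6,821, labor force = 84,471.
New unemployment rate = 6,821 / 84,471 = 8.07%.
Change = 8.07% − 8.60% = −0.53 percentage points.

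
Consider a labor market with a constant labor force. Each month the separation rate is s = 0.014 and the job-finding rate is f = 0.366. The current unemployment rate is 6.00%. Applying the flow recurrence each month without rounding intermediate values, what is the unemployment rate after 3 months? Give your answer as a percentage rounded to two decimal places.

With a fixed labor force, u_{t+1} = u_t + s·(1−u_t) − f·u_t = u_t·(1−s−f) + s.
Here 1−s−f = 0.620 and s = 0.014.
u_1 = 0.060000 × 0.620 + 0.014 = 0.051200.
u_2 = 0.051200 × 0.620 + 0.014 = 0.045744.
u_3 = 0.045744 × 0.620 + 0.014 = 0.042361.

Unemployment rate after three months ≈ 4.24%.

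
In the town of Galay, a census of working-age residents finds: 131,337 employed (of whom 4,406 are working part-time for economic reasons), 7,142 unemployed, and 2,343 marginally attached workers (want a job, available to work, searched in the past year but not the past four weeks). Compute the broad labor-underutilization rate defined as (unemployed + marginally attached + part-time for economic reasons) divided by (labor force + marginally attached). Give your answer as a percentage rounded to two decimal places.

Broad underutilization rate ≈ 9.86%.

Labor force = 131,337 + 7,142 = 138,479.
Numerator = 7,142 + 2,343 + 4,406 = 13,891.
Denominator = 138,479 + 2,343 = 140,822.
Broad rate = 13,891 / 140,822 = 9.86%.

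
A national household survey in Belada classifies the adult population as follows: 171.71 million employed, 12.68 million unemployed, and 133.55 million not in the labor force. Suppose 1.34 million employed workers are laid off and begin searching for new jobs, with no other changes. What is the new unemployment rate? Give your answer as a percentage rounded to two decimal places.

New unemployment rate ≈ 7.60%.

Initially, labor force = 171.71 + 12.68 = 184.39 million, so u = 12.68/184.39 = 6.88%.
After the change, employed falls and unemployed rises by 1.34; labor force unchanged → E = 170.37, U = 14.02, labor force = 184.39 million.
New unemployment rate = 14.02 / 184.39 = 7.60%.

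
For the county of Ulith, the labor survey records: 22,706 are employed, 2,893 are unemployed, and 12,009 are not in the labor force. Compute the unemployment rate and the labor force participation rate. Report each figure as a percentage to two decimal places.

Labor force = employed + unemployed = 22,706 + 2,893 = 25,599.
Working-age population = 25,599 + 12,009 = 37,608.
Unemployment rate = 2,893 / 25,599 = 11.30%.
Labor force participation rate = 25,599 / 37,608 = 68.07%.

Unemployment rate ≈ 11.30%; labor force participation rate ≈ 68.07%.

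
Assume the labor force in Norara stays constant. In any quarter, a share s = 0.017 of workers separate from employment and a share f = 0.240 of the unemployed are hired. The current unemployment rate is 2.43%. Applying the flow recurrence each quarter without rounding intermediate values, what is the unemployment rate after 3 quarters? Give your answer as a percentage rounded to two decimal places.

With a fixed labor force, u_{t+1} = u_t + s·(1−u_t) − f·u_t = u_t·(1−s−f) + s.
Here 1−s−f = 0.743 and s = 0.017.
u_1 = 0.024300 × 0.743 + 0.017 = 0.035055.
u_2 = 0.035055 × 0.743 + 0.017 = 0.043046.
u_3 = 0.043046 × 0.743 + 0.017 = 0.048983.

Unemployment rate after three quarters ≈ 4.90%.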